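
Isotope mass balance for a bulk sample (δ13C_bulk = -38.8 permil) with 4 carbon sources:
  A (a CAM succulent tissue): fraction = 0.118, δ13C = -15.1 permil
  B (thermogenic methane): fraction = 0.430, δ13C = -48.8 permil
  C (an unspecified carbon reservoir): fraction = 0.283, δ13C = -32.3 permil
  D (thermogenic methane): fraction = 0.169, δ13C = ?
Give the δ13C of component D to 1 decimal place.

Isotope mass balance: δ_bulk = Σ fᵢ·δᵢ.
-38.8 = 0.118×(-15.1) + 0.430×(-48.8) + 0.283×(-32.3) + 0.169×δ_D
0.169·δ_D = -38.8 − (-31.907) = -6.893
δ_D = -6.893 / 0.169 = -40.79 permil

-40.8 permil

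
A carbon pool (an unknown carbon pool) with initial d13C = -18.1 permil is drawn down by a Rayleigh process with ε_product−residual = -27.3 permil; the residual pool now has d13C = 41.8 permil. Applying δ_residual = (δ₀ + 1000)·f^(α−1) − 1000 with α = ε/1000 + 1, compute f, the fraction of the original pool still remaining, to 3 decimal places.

0.114

α − 1 = ε/1000 = -0.0273
(δ_res + 1000)/(δ₀ + 1000) = (41.8 + 1000)/(-18.1 + 1000) = 1041.8/981.9 = 1.061004
f = 1.061004^(1/-0.0273) = exp(ln(1.061004)/-0.0273) = exp(0.05922/-0.0273)
f = exp(-2.1691) = 0.1143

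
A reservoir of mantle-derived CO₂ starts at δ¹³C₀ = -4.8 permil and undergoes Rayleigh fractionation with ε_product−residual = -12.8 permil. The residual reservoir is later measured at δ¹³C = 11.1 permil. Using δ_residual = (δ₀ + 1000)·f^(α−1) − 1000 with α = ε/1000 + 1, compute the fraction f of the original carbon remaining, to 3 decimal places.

α − 1 = ε/1000 = -0.0128
(δ_res + 1000)/(δ₀ + 1000) = (11.1 + 1000)/(-4.8 + 1000) = 1011.1/995.2 = 1.015977
f = 1.015977^(1/-0.0128) = exp(ln(1.015977)/-0.0128) = exp(0.01585/-0.0128)
f = exp(-1.2383) = 0.2899

0.290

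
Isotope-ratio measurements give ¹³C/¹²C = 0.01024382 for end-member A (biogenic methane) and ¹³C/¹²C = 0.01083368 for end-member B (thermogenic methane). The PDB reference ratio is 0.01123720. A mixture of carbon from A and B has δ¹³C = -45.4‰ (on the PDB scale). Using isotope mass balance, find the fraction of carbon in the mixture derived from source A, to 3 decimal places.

δ_A = (0.01024382/0.01123720 − 1)×1000 = (0.911599 − 1)×1000 = -88.401‰
δ_B = (0.01083368/0.01123720 − 1)×1000 = (0.964091 − 1)×1000 = -35.909‰
f_A = (δ_mix − δ_B)/(δ_A − δ_B) = (-45.4 − (-35.909))/(-88.401 − (-35.909))
f_A = -9.491 / -52.492 = 0.1808

0.181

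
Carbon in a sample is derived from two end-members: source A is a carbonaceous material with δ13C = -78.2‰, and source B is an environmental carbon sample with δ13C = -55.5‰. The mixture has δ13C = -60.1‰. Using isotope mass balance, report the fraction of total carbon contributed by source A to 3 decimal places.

δ_mix = f_A·δ_A + (1 − f_A)·δ_B  ⇒  f_A = (δ_mix − δ_B)/(δ_A − δ_B)
f_A = (-60.1 − (-55.5)) / (-78.2 − (-55.5))
f_A = -4.6 / -22.7 = 0.2026

0.203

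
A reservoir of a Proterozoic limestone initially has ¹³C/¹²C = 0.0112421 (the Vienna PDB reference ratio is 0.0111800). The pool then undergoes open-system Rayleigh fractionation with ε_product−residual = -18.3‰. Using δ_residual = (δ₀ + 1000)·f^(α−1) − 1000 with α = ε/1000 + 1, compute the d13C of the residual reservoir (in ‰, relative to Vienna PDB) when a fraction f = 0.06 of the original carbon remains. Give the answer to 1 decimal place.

δ₀ = (0.0112421/0.0111800 − 1)×1000 = (1.005555 − 1)×1000 = 5.555‰
α − 1 = ε/1000 = -0.0183
f^(α−1) = 0.06^(-0.0183) = 1.052834
δ_res = (5.555 + 1000) × 1.052834 − 1000 = 1058.682 − 1000 = 58.68‰

58.7‰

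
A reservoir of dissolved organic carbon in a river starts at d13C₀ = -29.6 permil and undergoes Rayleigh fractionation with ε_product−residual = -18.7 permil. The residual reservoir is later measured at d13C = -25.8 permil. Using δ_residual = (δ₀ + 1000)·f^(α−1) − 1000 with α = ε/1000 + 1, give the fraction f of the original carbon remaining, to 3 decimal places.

0.811

α − 1 = ε/1000 = -0.0187
(δ_res + 1000)/(δ₀ + 1000) = (-25.8 + 1000)/(-29.6 + 1000) = 974.2/970.4 = 1.003916
f = 1.003916^(1/-0.0187) = exp(ln(1.003916)/-0.0187) = exp(0.00391/-0.0187)
f = exp(-0.2090) = 0.8114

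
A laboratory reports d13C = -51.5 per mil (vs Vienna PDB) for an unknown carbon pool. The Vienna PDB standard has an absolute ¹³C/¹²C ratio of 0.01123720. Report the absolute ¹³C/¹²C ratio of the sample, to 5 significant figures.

0.010658

R_sample = R_standard × (d13C/1000 + 1)
R_sample = 0.01123720 × (-51.5/1000 + 1) = 0.01123720 × 0.948500
R_sample = 0.0106585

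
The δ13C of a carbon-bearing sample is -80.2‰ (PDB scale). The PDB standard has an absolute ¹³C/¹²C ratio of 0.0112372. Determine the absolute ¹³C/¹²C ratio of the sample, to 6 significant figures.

0.0103360

R_sample = R_standard × (δ13C/1000 + 1)
R_sample = 0.0112372 × (-80.2/1000 + 1) = 0.0112372 × 0.919800
R_sample = 0.0103360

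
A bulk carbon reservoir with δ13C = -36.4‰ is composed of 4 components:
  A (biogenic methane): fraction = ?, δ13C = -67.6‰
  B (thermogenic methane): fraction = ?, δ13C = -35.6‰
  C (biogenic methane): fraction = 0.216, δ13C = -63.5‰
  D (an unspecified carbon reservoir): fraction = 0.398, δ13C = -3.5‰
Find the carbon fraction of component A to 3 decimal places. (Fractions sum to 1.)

Let f_A and f_B be the unknown fractions; fractions sum to 1 so f_A + f_B = 0.386.
Mass balance: Σ fᵢ·δᵢ = δ_bulk ⇒ f_A·(-67.6) + f_B·(-35.6) = -36.4 − (-15.109) = -21.291
Substitute f_B = 0.386 − f_A:
f_A·(-67.6 − -35.6) = -21.291 − 0.386×(-35.6) = -7.549
f_A = -7.549 / -32.0 = 0.2359

0.236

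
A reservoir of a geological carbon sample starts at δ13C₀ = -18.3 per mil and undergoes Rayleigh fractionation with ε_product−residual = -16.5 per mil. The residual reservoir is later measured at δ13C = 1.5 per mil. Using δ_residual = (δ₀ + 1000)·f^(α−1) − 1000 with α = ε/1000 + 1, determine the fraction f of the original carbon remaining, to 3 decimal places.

0.298

α − 1 = ε/1000 = -0.0165
(δ_res + 1000)/(δ₀ + 1000) = (1.5 + 1000)/(-18.3 + 1000) = 1001.5/981.7 = 1.020169
f = 1.020169^(1/-0.0165) = exp(ln(1.020169)/-0.0165) = exp(0.01997/-0.0165)
f = exp(-1.2102) = 0.2981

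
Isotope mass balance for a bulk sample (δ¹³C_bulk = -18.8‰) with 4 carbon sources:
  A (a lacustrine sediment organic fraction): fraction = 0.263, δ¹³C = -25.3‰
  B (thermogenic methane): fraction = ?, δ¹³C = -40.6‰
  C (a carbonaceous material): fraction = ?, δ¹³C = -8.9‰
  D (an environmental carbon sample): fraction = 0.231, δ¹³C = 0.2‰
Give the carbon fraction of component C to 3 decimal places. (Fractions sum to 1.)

Let f_C and f_B be the unknown fractions; fractions sum to 1 so f_C + f_B = 0.506.
Mass balance: Σ fᵢ·δᵢ = δ_bulk ⇒ f_C·(-8.9) + f_B·(-40.6) = -18.8 − (-6.608) = -12.192
Substitute f_B = 0.506 − f_C:
f_C·(-8.9 − -40.6) = -12.192 − 0.506×(-40.6) = 8.351
f_C = 8.351 / 31.7 = 0.2634

0.263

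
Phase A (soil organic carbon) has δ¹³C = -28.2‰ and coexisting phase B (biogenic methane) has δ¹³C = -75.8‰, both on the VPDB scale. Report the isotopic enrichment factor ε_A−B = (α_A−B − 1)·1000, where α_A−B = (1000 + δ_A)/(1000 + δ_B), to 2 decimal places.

51.50‰

α_A−B = (1000 + -28.2) / (1000 + -75.8) = 971.8 / 924.2 = 1.051504
ε_A−B = (1.051504 − 1) × 1000 = 51.504‰
(The approximation ε ≈ δ_A − δ_B would give 47.6‰.)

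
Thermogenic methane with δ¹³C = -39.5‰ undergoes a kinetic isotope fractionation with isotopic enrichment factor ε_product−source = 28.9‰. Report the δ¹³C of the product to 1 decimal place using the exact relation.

-11.7‰

To first order, δ_product ≈ δ_source + ε = -10.6‰.
Exactly, δ_product = (δ_source + 1000)·(ε/1000 + 1) − 1000.
δ_product = (-39.5 + 1000) × (28.9/1000 + 1) − 1000
δ_product = -11.74‰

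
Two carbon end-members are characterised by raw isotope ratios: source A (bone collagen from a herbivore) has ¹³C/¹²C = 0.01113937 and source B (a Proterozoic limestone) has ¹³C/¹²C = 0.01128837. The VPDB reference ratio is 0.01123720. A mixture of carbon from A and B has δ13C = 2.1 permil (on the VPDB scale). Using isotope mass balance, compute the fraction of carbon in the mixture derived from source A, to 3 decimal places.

0.185

δ_A = (0.01113937/0.01123720 − 1)×1000 = (0.991294 − 1)×1000 = -8.706 permil
δ_B = (0.01128837/0.01123720 − 1)×1000 = (1.004554 − 1)×1000 = 4.554 permil
f_A = (δ_mix − δ_B)/(δ_A − δ_B) = (2.1 − (4.554))/(-8.706 − (4.554))
f_A = -2.454 / -13.260 = 0.1850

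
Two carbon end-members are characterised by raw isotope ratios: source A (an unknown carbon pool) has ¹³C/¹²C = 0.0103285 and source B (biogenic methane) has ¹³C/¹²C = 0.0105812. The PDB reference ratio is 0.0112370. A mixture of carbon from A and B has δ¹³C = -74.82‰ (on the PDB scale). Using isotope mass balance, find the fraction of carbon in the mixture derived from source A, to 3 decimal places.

δ_A = (0.0103285/0.0112370 − 1)×1000 = (0.919151 − 1)×1000 = -80.849‰
δ_B = (0.0105812/0.0112370 − 1)×1000 = (0.941639 − 1)×1000 = -58.361‰
f_A = (δ_mix − δ_B)/(δ_A − δ_B) = (-74.82 − (-58.361))/(-80.849 − (-58.361))
f_A = -16.459 / -22.488 = 0.7319

0.732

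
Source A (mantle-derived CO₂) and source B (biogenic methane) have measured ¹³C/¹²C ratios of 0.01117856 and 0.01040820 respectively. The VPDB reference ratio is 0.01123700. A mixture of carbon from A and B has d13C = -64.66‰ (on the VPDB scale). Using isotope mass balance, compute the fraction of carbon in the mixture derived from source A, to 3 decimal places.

0.133

δ_A = (0.01117856/0.01123700 − 1)×1000 = (0.994799 − 1)×1000 = -5.201‰
δ_B = (0.01040820/0.01123700 − 1)×1000 = (0.926244 − 1)×1000 = -73.756‰
f_A = (δ_mix − δ_B)/(δ_A − δ_B) = (-64.66 − (-73.756))/(-5.201 − (-73.756))
f_A = 9.096 / 68.556 = 0.1327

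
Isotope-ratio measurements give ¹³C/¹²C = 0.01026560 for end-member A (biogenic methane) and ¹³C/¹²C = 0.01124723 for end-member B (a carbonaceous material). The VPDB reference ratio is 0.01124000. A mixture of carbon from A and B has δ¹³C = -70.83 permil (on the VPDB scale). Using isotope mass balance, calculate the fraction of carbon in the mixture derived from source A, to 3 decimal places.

δ_A = (0.01026560/0.01124000 − 1)×1000 = (0.913310 − 1)×1000 = -86.690 permil
δ_B = (0.01124723/0.01124000 − 1)×1000 = (1.000643 − 1)×1000 = 0.643 permil
f_A = (δ_mix − δ_B)/(δ_A − δ_B) = (-70.83 − (0.643))/(-86.690 − (0.643))
f_A = -71.473 / -87.334 = 0.8184

0.818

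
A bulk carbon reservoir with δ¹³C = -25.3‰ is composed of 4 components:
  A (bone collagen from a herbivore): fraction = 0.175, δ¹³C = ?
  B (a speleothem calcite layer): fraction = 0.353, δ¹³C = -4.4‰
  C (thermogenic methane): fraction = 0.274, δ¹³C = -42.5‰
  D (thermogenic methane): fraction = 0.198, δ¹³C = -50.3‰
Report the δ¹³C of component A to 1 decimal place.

-12.2‰

Isotope mass balance: δ_bulk = Σ fᵢ·δᵢ.
-25.3 = 0.175×δ_A + 0.353×(-4.4) + 0.274×(-42.5) + 0.198×(-50.3)
0.175·δ_A = -25.3 − (-23.158) = -2.142
δ_A = -2.142 / 0.175 = -12.24‰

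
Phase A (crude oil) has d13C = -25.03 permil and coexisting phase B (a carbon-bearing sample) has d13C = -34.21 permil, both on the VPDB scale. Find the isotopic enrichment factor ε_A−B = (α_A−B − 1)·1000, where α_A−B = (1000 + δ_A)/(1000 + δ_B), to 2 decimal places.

9.51 permil

α_A−B = (1000 + -25.03) / (1000 + -34.21) = 974.97 / 965.79 = 1.009505
ε_A−B = (1.009505 − 1) × 1000 = 9.505 permil
(The approximation ε ≈ δ_A − δ_B would give 9.18 permil.)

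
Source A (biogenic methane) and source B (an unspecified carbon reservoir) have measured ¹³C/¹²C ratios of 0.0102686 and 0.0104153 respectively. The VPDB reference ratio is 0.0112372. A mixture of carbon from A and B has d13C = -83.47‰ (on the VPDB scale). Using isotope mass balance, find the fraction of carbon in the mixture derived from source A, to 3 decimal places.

0.791

δ_A = (0.0102686/0.0112372 − 1)×1000 = (0.913804 − 1)×1000 = -86.196‰
δ_B = (0.0104153/0.0112372 − 1)×1000 = (0.926859 − 1)×1000 = -73.141‰
f_A = (δ_mix − δ_B)/(δ_A − δ_B) = (-83.47 − (-73.141))/(-86.196 − (-73.141))
f_A = -10.329 / -13.055 = 0.7912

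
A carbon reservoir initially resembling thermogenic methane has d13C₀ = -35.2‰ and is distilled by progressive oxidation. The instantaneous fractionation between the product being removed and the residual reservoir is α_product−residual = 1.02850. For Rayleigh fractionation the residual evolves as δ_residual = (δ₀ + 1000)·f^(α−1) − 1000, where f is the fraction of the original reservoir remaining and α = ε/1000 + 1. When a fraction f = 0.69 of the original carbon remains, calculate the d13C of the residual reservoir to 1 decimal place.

Rayleigh residual: δ_res = (δ₀ + 1000)·f^(α−1) − 1000
α − 1 = 0.02850
f^(α−1) = 0.69^(0.02850) = 0.989480
δ_res = (-35.2 + 1000) × 0.989480 − 1000 = 954.651 − 1000 = -45.35‰

-45.3‰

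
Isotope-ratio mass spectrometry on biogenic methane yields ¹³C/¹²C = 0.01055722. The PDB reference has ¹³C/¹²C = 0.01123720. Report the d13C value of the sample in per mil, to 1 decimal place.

-60.5 per mil

d13C = (R_sample / R_standard − 1) × 1000
R_sample / R_standard = 0.01055722 / 0.01123720 = 0.939488
d13C = (0.939488 − 1) × 1000 = -60.51 per mil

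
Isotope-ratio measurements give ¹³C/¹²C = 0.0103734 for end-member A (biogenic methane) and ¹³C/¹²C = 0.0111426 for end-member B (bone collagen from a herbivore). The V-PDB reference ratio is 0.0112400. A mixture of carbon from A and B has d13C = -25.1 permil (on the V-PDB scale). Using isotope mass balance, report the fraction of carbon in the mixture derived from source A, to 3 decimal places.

0.240

δ_A = (0.0103734/0.0112400 − 1)×1000 = (0.922900 − 1)×1000 = -77.100 permil
δ_B = (0.0111426/0.0112400 − 1)×1000 = (0.991335 − 1)×1000 = -8.665 permil
f_A = (δ_mix − δ_B)/(δ_A − δ_B) = (-25.1 − (-8.665))/(-77.100 − (-8.665))
f_A = -16.435 / -68.434 = 0.2402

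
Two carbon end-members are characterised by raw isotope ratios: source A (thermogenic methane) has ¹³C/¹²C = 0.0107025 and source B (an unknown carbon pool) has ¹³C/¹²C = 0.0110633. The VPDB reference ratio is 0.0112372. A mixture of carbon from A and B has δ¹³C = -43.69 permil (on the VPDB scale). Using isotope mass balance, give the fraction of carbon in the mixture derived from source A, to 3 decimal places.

0.879

δ_A = (0.0107025/0.0112372 − 1)×1000 = (0.952417 − 1)×1000 = -47.583 permil
δ_B = (0.0110633/0.0112372 − 1)×1000 = (0.984525 − 1)×1000 = -15.475 permil
f_A = (δ_mix − δ_B)/(δ_A − δ_B) = (-43.69 − (-15.475))/(-47.583 − (-15.475))
f_A = -28.215 / -32.108 = 0.8788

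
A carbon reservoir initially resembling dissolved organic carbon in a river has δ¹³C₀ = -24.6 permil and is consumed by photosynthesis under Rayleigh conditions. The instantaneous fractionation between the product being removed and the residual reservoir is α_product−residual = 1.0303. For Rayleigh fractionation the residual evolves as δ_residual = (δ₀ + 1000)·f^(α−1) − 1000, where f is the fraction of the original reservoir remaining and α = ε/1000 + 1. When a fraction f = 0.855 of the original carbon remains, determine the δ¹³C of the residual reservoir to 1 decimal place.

Rayleigh residual: δ_res = (δ₀ + 1000)·f^(α−1) − 1000
α − 1 = 0.03030
f^(α−1) = 0.855^(0.03030) = 0.995265
δ_res = (-24.6 + 1000) × 0.995265 − 1000 = 970.781 − 1000 = -29.22 permil

-29.2 permil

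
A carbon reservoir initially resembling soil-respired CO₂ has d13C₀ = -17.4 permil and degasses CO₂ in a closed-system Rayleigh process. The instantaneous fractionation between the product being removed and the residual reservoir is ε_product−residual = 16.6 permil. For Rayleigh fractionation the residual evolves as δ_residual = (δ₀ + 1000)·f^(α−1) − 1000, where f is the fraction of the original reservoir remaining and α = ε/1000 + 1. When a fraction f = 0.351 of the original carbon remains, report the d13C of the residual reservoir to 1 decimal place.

-34.3 permil

Rayleigh residual: δ_res = (δ₀ + 1000)·f^(α−1) − 1000
α = ε/1000 + 1 = 1.01660, so α − 1 = 0.01660
f^(α−1) = 0.351^(0.01660) = 0.982770
δ_res = (-17.4 + 1000) × 0.982770 − 1000 = 965.670 − 1000 = -34.33 permil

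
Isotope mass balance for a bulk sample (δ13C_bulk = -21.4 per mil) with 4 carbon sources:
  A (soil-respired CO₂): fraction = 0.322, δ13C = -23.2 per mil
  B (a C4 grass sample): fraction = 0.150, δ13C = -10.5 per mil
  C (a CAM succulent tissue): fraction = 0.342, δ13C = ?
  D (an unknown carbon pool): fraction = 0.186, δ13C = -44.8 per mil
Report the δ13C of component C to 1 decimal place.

Isotope mass balance: δ_bulk = Σ fᵢ·δᵢ.
-21.4 = 0.322×(-23.2) + 0.150×(-10.5) + 0.342×δ_C + 0.186×(-44.8)
0.342·δ_C = -21.4 − (-17.378) = -4.022
δ_C = -4.022 / 0.342 = -11.76 per mil

-11.8 per mil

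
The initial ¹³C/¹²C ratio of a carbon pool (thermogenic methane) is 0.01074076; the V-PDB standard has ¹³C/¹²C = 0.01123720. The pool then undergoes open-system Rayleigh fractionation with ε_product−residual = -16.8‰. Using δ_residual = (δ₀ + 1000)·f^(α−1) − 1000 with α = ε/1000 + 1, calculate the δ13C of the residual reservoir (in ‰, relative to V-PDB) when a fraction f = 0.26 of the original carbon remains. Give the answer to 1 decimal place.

-22.3‰

δ₀ = (0.01074076/0.01123720 − 1)×1000 = (0.955822 − 1)×1000 = -44.178‰
α − 1 = ε/1000 = -0.0168
f^(α−1) = 0.26^(-0.0168) = 1.022889
δ_res = (-44.178 + 1000) × 1.022889 − 1000 = 977.699 − 1000 = -22.30‰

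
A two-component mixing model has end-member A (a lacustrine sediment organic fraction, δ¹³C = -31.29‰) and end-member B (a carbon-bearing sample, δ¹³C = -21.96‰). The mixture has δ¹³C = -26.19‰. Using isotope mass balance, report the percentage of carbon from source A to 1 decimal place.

45.3%

δ_mix = f_A·δ_A + (1 − f_A)·δ_B  ⇒  f_A = (δ_mix − δ_B)/(δ_A − δ_B)
f_A = (-26.19 − (-21.96)) / (-31.29 − (-21.96))
f_A = -4.23 / -9.33 = 0.4534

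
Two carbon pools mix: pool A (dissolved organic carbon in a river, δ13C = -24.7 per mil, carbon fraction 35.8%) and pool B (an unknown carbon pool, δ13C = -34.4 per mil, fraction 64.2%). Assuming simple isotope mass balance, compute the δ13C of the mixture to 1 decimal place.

-30.9 per mil

δ_mix = f_A·δ_A + f_B·δ_B
δ_mix = 0.358 × (-24.7) + 0.642 × (-34.4)
δ_mix = -8.84 + -22.08 = -30.93 per mil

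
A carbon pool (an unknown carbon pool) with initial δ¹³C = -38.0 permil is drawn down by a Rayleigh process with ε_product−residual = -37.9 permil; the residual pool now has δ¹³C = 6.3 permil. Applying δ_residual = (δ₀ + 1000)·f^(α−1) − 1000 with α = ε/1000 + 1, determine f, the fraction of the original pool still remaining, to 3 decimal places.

0.305

α − 1 = ε/1000 = -0.0379
(δ_res + 1000)/(δ₀ + 1000) = (6.3 + 1000)/(-38.0 + 1000) = 1006.3/962.0 = 1.046050
f = 1.046050^(1/-0.0379) = exp(ln(1.046050)/-0.0379) = exp(0.04502/-0.0379)
f = exp(-1.1879) = 0.3049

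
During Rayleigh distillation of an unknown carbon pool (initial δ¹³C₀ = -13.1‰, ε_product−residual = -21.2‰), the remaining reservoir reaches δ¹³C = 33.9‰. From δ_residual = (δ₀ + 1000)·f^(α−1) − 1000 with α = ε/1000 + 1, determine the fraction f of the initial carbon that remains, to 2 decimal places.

0.11

α − 1 = ε/1000 = -0.0212
(δ_res + 1000)/(δ₀ + 1000) = (33.9 + 1000)/(-13.1 + 1000) = 1033.9/986.9 = 1.047624
f = 1.047624^(1/-0.0212) = exp(ln(1.047624)/-0.0212) = exp(0.04652/-0.0212)
f = exp(-2.1946) = 0.1114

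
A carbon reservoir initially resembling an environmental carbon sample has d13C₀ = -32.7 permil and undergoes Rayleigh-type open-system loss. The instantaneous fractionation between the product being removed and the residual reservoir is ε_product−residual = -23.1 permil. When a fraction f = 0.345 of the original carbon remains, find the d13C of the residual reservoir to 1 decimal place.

-8.6 permil

Rayleigh residual: δ_res = (δ₀ + 1000)·f^(α−1) − 1000
α = ε/1000 + 1 = 0.97690, so α − 1 = -0.02310
f^(α−1) = 0.345^(-0.02310) = 1.024888
δ_res = (-32.7 + 1000) × 1.024888 − 1000 = 991.374 − 1000 = -8.63 permil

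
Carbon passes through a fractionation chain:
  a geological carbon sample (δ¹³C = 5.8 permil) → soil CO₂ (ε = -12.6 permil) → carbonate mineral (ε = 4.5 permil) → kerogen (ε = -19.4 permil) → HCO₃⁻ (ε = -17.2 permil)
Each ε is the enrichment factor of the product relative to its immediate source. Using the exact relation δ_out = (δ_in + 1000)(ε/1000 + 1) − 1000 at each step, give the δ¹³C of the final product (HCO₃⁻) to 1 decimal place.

-38.6 permil

step 1: δ = (5.80 + 1000)·(-12.6/1000 + 1) − 1000 = -6.87 permil
step 2: δ = (-6.87 + 1000)·(4.5/1000 + 1) − 1000 = -2.40 permil
step 3: δ = (-2.40 + 1000)·(-19.4/1000 + 1) − 1000 = -21.76 permil
step 4: δ = (-21.76 + 1000)·(-17.2/1000 + 1) − 1000 = -38.58 permil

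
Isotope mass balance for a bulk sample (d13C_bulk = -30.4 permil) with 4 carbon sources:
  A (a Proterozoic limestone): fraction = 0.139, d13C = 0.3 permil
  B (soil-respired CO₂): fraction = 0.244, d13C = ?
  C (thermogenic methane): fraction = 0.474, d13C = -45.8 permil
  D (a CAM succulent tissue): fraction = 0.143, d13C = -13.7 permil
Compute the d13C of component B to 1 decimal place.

Isotope mass balance: δ_bulk = Σ fᵢ·δᵢ.
-30.4 = 0.139×(0.3) + 0.244×δ_B + 0.474×(-45.8) + 0.143×(-13.7)
0.244·δ_B = -30.4 − (-23.627) = -6.773
δ_B = -6.773 / 0.244 = -27.76 permil

-27.8 permil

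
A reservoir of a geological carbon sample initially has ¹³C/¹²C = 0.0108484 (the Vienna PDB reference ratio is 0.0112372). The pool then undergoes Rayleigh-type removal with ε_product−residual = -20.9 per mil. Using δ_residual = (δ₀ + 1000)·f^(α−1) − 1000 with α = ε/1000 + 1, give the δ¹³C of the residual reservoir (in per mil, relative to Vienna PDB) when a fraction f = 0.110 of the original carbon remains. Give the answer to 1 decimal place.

δ₀ = (0.0108484/0.0112372 − 1)×1000 = (0.965401 − 1)×1000 = -34.599 per mil
α − 1 = ε/1000 = -0.0209
f^(α−1) = 0.110^(-0.0209) = 1.047213
δ_res = (-34.599 + 1000) × 1.047213 − 1000 = 1010.980 − 1000 = 10.98 per mil

11.0 per mil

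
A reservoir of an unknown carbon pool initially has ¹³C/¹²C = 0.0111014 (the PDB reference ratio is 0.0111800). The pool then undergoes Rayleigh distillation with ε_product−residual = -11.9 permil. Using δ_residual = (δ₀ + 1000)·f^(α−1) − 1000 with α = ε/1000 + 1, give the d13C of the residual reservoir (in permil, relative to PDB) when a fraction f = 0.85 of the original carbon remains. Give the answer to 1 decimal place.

-5.1 permil

δ₀ = (0.0111014/0.0111800 − 1)×1000 = (0.992970 − 1)×1000 = -7.030 permil
α − 1 = ε/1000 = -0.0119
f^(α−1) = 0.85^(-0.0119) = 1.001936
δ_res = (-7.030 + 1000) × 1.001936 − 1000 = 994.892 − 1000 = -5.11 permil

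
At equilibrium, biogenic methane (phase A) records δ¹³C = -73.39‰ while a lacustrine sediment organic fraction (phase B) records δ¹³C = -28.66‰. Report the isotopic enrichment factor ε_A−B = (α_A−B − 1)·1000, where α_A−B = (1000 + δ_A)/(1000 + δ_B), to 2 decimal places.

-46.05‰

α_A−B = (1000 + -73.39) / (1000 + -28.66) = 926.61 / 971.34 = 0.953950
ε_A−B = (0.953950 − 1) × 1000 = -46.050‰
(The approximation ε ≈ δ_A − δ_B would give -44.73‰.)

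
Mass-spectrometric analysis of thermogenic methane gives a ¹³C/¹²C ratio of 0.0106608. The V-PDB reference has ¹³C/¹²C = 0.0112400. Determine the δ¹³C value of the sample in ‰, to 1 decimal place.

-51.5‰

δ¹³C = (R_sample / R_standard − 1) × 1000
R_sample / R_standard = 0.0106608 / 0.0112400 = 0.948470
δ¹³C = (0.948470 − 1) × 1000 = -51.53‰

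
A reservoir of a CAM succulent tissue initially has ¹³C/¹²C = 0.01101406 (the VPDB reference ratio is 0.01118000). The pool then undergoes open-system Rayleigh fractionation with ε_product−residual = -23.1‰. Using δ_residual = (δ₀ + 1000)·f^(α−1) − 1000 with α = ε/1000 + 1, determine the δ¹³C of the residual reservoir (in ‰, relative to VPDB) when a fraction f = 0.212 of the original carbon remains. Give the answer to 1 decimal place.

δ₀ = (0.01101406/0.01118000 − 1)×1000 = (0.985157 − 1)×1000 = -14.843‰
α − 1 = ε/1000 = -0.0231
f^(α−1) = 0.212^(-0.0231) = 1.036482
δ_res = (-14.843 + 1000) × 1.036482 − 1000 = 1021.098 − 1000 = 21.10‰

21.1‰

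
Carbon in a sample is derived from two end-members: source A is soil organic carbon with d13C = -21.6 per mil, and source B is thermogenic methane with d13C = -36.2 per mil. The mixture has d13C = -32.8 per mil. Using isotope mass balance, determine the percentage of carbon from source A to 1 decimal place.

δ_mix = f_A·δ_A + (1 − f_A)·δ_B  ⇒  f_A = (δ_mix − δ_B)/(δ_A − δ_B)
f_A = (-32.8 − (-36.2)) / (-21.6 − (-36.2))
f_A = 3.4 / 14.6 = 0.2329

23.3%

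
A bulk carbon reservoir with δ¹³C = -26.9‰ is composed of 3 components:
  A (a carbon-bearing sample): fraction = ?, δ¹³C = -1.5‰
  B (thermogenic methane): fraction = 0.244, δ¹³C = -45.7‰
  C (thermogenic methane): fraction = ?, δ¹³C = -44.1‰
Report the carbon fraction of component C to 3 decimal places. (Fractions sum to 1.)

Let f_C and f_A be the unknown fractions; fractions sum to 1 so f_C + f_A = 0.756.
Mass balance: Σ fᵢ·δᵢ = δ_bulk ⇒ f_C·(-44.1) + f_A·(-1.5) = -26.9 − (-11.151) = -15.749
Substitute f_A = 0.756 − f_C:
f_C·(-44.1 − -1.5) = -15.749 − 0.756×(-1.5) = -14.615
f_C = -14.615 / -42.6 = 0.3431

0.343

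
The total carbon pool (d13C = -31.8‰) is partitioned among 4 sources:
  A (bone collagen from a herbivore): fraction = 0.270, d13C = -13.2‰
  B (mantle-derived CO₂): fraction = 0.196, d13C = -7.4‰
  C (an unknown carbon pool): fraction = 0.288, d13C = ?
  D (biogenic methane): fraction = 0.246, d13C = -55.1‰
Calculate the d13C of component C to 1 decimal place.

Isotope mass balance: δ_bulk = Σ fᵢ·δᵢ.
-31.8 = 0.270×(-13.2) + 0.196×(-7.4) + 0.288×δ_C + 0.246×(-55.1)
0.288·δ_C = -31.8 − (-18.569) = -13.231
δ_C = -13.231 / 0.288 = -45.94‰

-45.9‰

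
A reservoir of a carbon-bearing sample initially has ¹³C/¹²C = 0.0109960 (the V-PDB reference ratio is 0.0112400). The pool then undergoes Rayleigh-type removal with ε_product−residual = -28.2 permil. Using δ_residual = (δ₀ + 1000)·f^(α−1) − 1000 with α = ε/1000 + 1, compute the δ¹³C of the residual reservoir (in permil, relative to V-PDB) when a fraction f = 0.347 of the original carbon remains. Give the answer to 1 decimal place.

δ₀ = (0.0109960/0.0112400 − 1)×1000 = (0.978292 − 1)×1000 = -21.708 permil
α − 1 = ε/1000 = -0.0282
f^(α−1) = 0.347^(-0.0282) = 1.030298
δ_res = (-21.708 + 1000) × 1.030298 − 1000 = 1007.932 − 1000 = 7.93 permil

7.9 permil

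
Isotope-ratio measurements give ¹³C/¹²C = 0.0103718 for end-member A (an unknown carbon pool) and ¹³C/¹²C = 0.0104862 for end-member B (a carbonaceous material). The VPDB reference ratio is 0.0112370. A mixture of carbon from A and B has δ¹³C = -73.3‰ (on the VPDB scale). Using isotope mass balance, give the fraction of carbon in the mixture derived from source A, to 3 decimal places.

δ_A = (0.0103718/0.0112370 − 1)×1000 = (0.923004 − 1)×1000 = -76.996‰
δ_B = (0.0104862/0.0112370 − 1)×1000 = (0.933185 − 1)×1000 = -66.815‰
f_A = (δ_mix − δ_B)/(δ_A − δ_B) = (-73.3 − (-66.815))/(-76.996 − (-66.815))
f_A = -6.485 / -10.181 = 0.6370

0.637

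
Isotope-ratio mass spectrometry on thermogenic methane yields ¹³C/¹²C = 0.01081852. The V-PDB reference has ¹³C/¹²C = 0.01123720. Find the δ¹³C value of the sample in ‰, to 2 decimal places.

δ¹³C = (R_sample / R_standard − 1) × 1000
R_sample / R_standard = 0.01081852 / 0.01123720 = 0.962742
δ¹³C = (0.962742 − 1) × 1000 = -37.258‰

-37.26‰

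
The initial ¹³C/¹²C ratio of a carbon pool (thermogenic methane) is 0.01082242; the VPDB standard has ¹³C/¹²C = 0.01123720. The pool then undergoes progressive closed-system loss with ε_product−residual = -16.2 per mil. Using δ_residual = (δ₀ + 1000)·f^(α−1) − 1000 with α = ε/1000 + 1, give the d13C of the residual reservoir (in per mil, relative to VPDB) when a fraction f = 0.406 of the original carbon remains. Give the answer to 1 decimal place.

δ₀ = (0.01082242/0.01123720 − 1)×1000 = (0.963089 − 1)×1000 = -36.911 per mil
α − 1 = ε/1000 = -0.0162
f^(α−1) = 0.406^(-0.0162) = 1.014710
δ_res = (-36.911 + 1000) × 1.014710 − 1000 = 977.256 − 1000 = -22.74 per mil

-22.7 per mil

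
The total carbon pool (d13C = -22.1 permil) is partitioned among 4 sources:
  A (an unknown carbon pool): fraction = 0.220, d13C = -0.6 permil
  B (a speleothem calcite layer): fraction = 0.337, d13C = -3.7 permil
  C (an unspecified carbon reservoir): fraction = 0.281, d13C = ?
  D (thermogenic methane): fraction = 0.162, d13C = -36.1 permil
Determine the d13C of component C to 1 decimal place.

-52.9 permil

Isotope mass balance: δ_bulk = Σ fᵢ·δᵢ.
-22.1 = 0.220×(-0.6) + 0.337×(-3.7) + 0.281×δ_C + 0.162×(-36.1)
0.281·δ_C = -22.1 − (-7.227) = -14.873
δ_C = -14.873 / 0.281 = -52.93 permil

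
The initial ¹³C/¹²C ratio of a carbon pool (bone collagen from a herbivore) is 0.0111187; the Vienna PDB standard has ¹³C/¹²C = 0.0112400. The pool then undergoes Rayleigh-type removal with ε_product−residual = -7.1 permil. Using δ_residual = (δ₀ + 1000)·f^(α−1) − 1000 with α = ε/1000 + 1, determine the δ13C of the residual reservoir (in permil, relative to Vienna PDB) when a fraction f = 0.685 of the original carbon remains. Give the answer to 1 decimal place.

δ₀ = (0.0111187/0.0112400 − 1)×1000 = (0.989208 − 1)×1000 = -10.792 permil
α − 1 = ε/1000 = -0.0071
f^(α−1) = 0.685^(-0.0071) = 1.002690
δ_res = (-10.792 + 1000) × 1.002690 − 1000 = 991.869 − 1000 = -8.13 permil

-8.1 permil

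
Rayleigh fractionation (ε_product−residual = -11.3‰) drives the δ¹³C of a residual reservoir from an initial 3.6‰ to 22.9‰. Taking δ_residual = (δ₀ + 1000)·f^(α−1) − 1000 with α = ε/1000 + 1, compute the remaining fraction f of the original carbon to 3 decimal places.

0.185

α − 1 = ε/1000 = -0.0113
(δ_res + 1000)/(δ₀ + 1000) = (22.9 + 1000)/(3.6 + 1000) = 1022.9/1003.6 = 1.019231
f = 1.019231^(1/-0.0113) = exp(ln(1.019231)/-0.0113) = exp(0.01905/-0.0113)
f = exp(-1.6857) = 0.1853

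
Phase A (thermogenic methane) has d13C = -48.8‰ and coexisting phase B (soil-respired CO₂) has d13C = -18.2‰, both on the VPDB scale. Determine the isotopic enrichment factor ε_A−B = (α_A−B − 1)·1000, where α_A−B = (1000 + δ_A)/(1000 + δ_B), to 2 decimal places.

-31.17‰

α_A−B = (1000 + -48.8) / (1000 + -18.2) = 951.2 / 981.8 = 0.968833
ε_A−B = (0.968833 − 1) × 1000 = -31.167‰
(The approximation ε ≈ δ_A − δ_B would give -30.6‰.)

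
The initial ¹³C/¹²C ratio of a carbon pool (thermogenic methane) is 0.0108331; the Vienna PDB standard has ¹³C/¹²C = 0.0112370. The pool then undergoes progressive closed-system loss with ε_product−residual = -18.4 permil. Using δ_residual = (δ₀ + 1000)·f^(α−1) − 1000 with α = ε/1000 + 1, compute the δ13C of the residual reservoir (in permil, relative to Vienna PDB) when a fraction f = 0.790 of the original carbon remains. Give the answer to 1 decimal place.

-31.8 permil

δ₀ = (0.0108331/0.0112370 − 1)×1000 = (0.964056 − 1)×1000 = -35.944 permil
α − 1 = ε/1000 = -0.0184
f^(α−1) = 0.790^(-0.0184) = 1.004347
δ_res = (-35.944 + 1000) × 1.004347 − 1000 = 968.247 − 1000 = -31.75 permil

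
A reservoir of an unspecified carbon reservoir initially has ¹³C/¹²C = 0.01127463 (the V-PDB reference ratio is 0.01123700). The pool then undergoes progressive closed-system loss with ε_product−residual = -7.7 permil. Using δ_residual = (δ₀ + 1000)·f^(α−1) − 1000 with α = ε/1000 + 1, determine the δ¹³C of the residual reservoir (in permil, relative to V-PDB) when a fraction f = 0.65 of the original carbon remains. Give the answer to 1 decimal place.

δ₀ = (0.01127463/0.01123700 − 1)×1000 = (1.003349 − 1)×1000 = 3.349 permil
α − 1 = ε/1000 = -0.0077
f^(α−1) = 0.65^(-0.0077) = 1.003323
δ_res = (3.349 + 1000) × 1.003323 − 1000 = 1006.682 − 1000 = 6.68 permil

6.7 permil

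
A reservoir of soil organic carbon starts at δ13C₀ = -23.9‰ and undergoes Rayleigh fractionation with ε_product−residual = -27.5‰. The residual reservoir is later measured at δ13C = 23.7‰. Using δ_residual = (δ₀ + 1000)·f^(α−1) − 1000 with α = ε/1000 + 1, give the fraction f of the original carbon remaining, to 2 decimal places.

0.18

α − 1 = ε/1000 = -0.0275
(δ_res + 1000)/(δ₀ + 1000) = (23.7 + 1000)/(-23.9 + 1000) = 1023.7/976.1 = 1.048765
f = 1.048765^(1/-0.0275) = exp(ln(1.048765)/-0.0275) = exp(0.04761/-0.0275)
f = exp(-1.7314) = 0.1770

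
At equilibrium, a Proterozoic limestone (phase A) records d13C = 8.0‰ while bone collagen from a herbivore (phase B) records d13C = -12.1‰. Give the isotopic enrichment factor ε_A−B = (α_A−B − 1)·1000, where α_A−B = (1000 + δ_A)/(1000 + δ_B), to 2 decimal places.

20.35‰

α_A−B = (1000 + 8.0) / (1000 + -12.1) = 1008.0 / 987.9 = 1.020346
ε_A−B = (1.020346 − 1) × 1000 = 20.346‰
(The approximation ε ≈ δ_A − δ_B would give 20.1‰.)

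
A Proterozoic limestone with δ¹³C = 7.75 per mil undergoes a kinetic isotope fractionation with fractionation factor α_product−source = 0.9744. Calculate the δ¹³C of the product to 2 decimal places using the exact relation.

-18.05 per mil

δ_product = (δ_source + 1000)·α − 1000
δ_product = (7.75 + 1000) × 0.9744 − 1000
δ_product = 981.952 − 1000 = -18.048 per mil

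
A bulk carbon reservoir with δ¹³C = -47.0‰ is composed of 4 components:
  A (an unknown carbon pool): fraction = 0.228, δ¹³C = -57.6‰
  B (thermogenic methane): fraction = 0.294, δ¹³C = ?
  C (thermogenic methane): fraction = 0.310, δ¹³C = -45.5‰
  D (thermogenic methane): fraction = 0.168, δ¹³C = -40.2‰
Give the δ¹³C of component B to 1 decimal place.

-44.2‰

Isotope mass balance: δ_bulk = Σ fᵢ·δᵢ.
-47.0 = 0.228×(-57.6) + 0.294×δ_B + 0.310×(-45.5) + 0.168×(-40.2)
0.294·δ_B = -47.0 − (-33.991) = -13.009
δ_B = -13.009 / 0.294 = -44.25‰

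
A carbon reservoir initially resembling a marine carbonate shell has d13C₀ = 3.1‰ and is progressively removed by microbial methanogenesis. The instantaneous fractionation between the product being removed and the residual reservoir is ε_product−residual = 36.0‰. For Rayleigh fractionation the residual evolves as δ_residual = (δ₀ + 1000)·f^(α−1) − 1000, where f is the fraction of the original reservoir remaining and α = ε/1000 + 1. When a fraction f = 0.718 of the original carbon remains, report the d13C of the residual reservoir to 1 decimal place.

-8.8‰

Rayleigh residual: δ_res = (δ₀ + 1000)·f^(α−1) − 1000
α = ε/1000 + 1 = 1.03600, so α − 1 = 0.03600
f^(α−1) = 0.718^(0.03600) = 0.988145
δ_res = (3.1 + 1000) × 0.988145 − 1000 = 991.208 − 1000 = -8.79‰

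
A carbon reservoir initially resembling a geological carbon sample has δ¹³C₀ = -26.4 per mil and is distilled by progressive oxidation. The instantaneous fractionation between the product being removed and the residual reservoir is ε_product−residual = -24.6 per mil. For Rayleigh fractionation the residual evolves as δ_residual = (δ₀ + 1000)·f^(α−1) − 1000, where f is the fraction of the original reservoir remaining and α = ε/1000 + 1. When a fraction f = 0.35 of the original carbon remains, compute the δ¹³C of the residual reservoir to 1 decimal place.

Rayleigh residual: δ_res = (δ₀ + 1000)·f^(α−1) − 1000
α = ε/1000 + 1 = 0.97540, so α − 1 = -0.02460
f^(α−1) = 0.35^(-0.02460) = 1.026162
δ_res = (-26.4 + 1000) × 1.026162 − 1000 = 999.071 − 1000 = -0.93 per mil

-0.9 per mil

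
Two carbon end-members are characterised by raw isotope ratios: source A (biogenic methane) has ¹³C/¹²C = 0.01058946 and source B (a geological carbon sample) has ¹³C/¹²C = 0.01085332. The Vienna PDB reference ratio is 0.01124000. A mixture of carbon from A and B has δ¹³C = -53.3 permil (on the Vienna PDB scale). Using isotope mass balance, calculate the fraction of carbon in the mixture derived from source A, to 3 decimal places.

0.805

δ_A = (0.01058946/0.01124000 − 1)×1000 = (0.942123 − 1)×1000 = -57.877 permil
δ_B = (0.01085332/0.01124000 − 1)×1000 = (0.965598 − 1)×1000 = -34.402 permil
f_A = (δ_mix − δ_B)/(δ_A − δ_B) = (-53.3 − (-34.402))/(-57.877 − (-34.402))
f_A = -18.898 / -23.475 = 0.8050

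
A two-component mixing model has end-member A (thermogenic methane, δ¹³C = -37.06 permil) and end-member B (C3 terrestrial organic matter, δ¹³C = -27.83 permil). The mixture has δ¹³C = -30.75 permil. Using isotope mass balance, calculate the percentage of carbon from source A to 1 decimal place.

31.6%

δ_mix = f_A·δ_A + (1 − f_A)·δ_B  ⇒  f_A = (δ_mix − δ_B)/(δ_A − δ_B)
f_A = (-30.75 − (-27.83)) / (-37.06 − (-27.83))
f_A = -2.92 / -9.23 = 0.3164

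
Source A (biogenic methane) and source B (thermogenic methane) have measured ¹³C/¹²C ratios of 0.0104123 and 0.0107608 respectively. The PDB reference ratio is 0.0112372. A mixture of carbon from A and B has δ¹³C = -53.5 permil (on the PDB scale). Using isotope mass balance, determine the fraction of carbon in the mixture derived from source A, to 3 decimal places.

0.358

δ_A = (0.0104123/0.0112372 − 1)×1000 = (0.926592 − 1)×1000 = -73.408 permil
δ_B = (0.0107608/0.0112372 − 1)×1000 = (0.957605 − 1)×1000 = -42.395 permil
f_A = (δ_mix − δ_B)/(δ_A − δ_B) = (-53.5 − (-42.395))/(-73.408 − (-42.395))
f_A = -11.105 / -31.013 = 0.3581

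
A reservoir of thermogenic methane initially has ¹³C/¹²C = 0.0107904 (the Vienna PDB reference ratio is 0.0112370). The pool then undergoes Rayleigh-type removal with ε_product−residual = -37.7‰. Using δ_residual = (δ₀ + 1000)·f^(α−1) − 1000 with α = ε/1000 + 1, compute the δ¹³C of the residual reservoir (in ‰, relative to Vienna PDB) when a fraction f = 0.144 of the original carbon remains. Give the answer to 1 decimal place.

δ₀ = (0.0107904/0.0112370 − 1)×1000 = (0.960256 − 1)×1000 = -39.744‰
α − 1 = ε/1000 = -0.0377
f^(α−1) = 0.144^(-0.0377) = 1.075796
δ_res = (-39.744 + 1000) × 1.075796 − 1000 = 1033.039 − 1000 = 33.04‰

33.0‰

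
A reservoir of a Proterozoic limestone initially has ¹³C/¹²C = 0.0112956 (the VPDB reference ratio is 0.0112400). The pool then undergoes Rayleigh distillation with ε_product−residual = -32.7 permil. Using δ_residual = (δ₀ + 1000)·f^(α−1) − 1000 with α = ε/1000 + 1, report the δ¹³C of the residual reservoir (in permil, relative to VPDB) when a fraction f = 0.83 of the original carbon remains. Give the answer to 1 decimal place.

δ₀ = (0.0112956/0.0112400 − 1)×1000 = (1.004947 − 1)×1000 = 4.947 permil
α − 1 = ε/1000 = -0.0327
f^(α−1) = 0.83^(-0.0327) = 1.006112
δ_res = (4.947 + 1000) × 1.006112 − 1000 = 1011.088 − 1000 = 11.09 permil

11.1 permil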